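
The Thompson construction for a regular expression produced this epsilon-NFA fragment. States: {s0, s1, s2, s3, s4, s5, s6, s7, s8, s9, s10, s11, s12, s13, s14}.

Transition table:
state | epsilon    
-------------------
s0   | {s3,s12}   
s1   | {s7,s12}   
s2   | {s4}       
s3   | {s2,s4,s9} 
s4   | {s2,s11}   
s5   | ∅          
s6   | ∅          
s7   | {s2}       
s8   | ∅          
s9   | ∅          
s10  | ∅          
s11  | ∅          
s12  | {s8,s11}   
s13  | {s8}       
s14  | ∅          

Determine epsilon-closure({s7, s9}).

{s2, s4, s7, s9, s11}

Start with {s7, s9}.
From s7 via epsilon: add s2.
From s2 via epsilon: add s4.
From s4 via epsilon: add s11.
No new states can be added; the closed set is {s2, s4, s7, s9, s11}.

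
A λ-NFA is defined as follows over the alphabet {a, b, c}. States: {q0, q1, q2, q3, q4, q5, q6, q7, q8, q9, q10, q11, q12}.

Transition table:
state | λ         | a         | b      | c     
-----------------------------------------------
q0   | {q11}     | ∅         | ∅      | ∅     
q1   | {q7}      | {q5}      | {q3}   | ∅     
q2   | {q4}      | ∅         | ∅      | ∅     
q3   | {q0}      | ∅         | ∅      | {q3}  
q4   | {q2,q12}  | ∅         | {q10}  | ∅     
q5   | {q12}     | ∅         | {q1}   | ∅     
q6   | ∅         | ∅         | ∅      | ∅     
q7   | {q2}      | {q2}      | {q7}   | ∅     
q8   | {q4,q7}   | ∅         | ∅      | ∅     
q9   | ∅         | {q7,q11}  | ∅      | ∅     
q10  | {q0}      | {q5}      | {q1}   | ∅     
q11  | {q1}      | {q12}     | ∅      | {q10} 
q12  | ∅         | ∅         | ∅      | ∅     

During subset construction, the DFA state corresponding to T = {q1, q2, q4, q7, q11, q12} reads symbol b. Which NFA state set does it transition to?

q1 on b → {q3}.
q4 on b → {q10}.
q7 on b → {q7}.
No b-transition from q2, q11, q12.
Union after reading b: {q3, q7, q10}.
Now take the λ-closure:
From q3 via λ: add q0.
From q7 via λ: add q2.
From q0 via λ: add q11.
From q2 via λ: add q4.
From q4 via λ: add q12.
From q11 via λ: add q1.
No new states can be added; the closed set is {q0, q1, q2, q3, q4, q7, q10, q11, q12}.

{q0, q1, q2, q3, q4, q7, q10, q11, q12}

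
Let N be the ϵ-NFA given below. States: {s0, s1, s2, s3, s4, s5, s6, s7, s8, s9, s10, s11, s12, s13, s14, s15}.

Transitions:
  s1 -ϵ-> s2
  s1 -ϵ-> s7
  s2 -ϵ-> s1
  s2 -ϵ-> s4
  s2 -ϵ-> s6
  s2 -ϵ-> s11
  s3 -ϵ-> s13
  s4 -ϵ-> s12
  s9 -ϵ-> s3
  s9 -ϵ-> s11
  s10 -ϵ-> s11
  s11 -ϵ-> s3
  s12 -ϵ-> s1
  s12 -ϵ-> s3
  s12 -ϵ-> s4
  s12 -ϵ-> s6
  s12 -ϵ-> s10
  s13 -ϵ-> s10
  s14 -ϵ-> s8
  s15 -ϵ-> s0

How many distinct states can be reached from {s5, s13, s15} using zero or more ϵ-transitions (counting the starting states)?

Start with {s5, s13, s15}.
From s13 via ϵ: add s10.
From s15 via ϵ: add s0.
From s10 via ϵ: add s11.
From s11 via ϵ: add s3.
ϵ-closure = {s0, s3, s5, s10, s11, s13, s15}, which has 7 states.

7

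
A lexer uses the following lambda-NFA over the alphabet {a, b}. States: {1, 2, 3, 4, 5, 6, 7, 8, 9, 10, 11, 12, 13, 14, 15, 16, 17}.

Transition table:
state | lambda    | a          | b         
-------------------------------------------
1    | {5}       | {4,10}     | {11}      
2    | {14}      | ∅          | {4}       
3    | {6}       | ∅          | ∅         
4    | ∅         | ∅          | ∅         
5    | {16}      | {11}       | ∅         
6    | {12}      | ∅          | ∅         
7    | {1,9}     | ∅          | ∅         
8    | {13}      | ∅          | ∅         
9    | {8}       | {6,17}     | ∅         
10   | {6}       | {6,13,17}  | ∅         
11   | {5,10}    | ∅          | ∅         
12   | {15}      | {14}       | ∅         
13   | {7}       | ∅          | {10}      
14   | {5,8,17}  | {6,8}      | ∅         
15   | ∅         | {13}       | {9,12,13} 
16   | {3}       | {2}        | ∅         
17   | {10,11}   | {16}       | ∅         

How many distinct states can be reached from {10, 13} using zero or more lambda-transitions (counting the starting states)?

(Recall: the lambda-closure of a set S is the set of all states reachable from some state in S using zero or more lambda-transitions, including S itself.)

Start with {10, 13}.
From 10 via lambda: add 6.
From 13 via lambda: add 7.
From 6 via lambda: add 12.
From 7 via lambda: add 1, 9.
From 1 via lambda: add 5.
From 9 via lambda: add 8.
From 12 via lambda: add 15.
From 5 via lambda: add 16.
From 16 via lambda: add 3.
lambda-closure = {1, 3, 5, 6, 7, 8, 9, 10, 12, 13, 15, 16}, which has 12 states.

12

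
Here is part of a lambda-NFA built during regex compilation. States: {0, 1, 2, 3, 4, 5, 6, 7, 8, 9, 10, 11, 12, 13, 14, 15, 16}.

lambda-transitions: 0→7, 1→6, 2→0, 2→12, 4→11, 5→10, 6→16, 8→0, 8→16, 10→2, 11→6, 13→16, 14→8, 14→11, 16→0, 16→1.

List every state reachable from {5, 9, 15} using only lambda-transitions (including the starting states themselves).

Start with {5, 9, 15}.
From 5 via lambda: add 10.
From 10 via lambda: add 2.
From 2 via lambda: add 0, 12.
From 0 via lambda: add 7.
No new states can be added; the closed set is {0, 2, 5, 7, 9, 10, 12, 15}.

{0, 2, 5, 7, 9, 10, 12, 15}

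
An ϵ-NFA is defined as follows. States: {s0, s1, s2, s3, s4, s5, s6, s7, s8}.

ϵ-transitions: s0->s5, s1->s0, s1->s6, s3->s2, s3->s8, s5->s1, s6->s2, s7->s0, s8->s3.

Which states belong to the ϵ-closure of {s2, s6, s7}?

Start with {s2, s6, s7}.
From s7 via ϵ: add s0.
From s0 via ϵ: add s5.
From s5 via ϵ: add s1.
No new states can be added; the closed set is {s0, s1, s2, s5, s6, s7}.

{s0, s1, s2, s5, s6, s7}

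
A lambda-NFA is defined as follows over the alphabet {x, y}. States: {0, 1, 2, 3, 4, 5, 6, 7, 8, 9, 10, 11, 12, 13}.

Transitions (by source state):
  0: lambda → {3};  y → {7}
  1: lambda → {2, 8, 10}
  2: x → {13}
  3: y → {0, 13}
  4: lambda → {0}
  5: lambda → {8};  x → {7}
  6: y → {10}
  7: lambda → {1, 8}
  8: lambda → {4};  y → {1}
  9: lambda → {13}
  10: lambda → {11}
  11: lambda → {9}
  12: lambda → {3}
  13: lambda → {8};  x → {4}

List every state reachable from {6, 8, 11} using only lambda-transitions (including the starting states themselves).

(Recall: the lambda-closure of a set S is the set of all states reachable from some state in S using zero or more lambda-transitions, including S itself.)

{0, 3, 4, 6, 8, 9, 11, 13}

Start with {6, 8, 11}.
From 8 via lambda: add 4.
From 11 via lambda: add 9.
From 4 via lambda: add 0.
From 9 via lambda: add 13.
From 0 via lambda: add 3.
No new states can be added; the closed set is {0, 3, 4, 6, 8, 9, 11, 13}.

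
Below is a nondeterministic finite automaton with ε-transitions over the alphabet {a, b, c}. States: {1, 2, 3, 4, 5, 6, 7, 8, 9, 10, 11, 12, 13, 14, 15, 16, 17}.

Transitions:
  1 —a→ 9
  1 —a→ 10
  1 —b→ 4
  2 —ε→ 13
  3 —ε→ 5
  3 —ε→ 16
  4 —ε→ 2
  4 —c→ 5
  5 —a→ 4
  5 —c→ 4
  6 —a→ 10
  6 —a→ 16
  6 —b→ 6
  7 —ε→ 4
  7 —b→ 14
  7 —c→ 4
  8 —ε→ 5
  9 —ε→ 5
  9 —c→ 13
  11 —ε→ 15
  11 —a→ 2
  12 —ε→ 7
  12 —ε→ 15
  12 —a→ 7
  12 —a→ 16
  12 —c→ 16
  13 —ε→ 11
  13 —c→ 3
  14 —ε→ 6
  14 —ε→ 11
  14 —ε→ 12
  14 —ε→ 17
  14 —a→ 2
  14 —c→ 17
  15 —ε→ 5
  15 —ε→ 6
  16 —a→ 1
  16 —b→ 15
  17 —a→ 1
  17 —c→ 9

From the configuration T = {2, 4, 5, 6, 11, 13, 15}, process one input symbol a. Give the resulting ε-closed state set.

5 on a → {4}.
6 on a → {10, 16}.
11 on a → {2}.
No a-transition from 2, 4, 13, 15.
Union after reading a: {2, 4, 10, 16}.
Now take the ε-closure:
From 2 via ε: add 13.
From 13 via ε: add 11.
From 11 via ε: add 15.
From 15 via ε: add 5, 6.
No new states can be added; the closed set is {2, 4, 5, 6, 10, 11, 13, 15, 16}.

{2, 4, 5, 6, 10, 11, 13, 15, 16}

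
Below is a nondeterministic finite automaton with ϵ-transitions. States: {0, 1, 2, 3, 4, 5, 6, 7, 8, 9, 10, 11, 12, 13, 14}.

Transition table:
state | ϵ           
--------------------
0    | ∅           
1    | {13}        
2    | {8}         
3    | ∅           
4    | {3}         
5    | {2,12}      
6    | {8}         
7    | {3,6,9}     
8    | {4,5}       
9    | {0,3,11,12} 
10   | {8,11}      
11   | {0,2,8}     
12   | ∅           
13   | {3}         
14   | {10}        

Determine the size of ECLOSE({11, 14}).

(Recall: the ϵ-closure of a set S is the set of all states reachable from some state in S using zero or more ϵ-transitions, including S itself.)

Start with {11, 14}.
From 11 via ϵ: add 0, 2, 8.
From 14 via ϵ: add 10.
From 8 via ϵ: add 4, 5.
From 4 via ϵ: add 3.
From 5 via ϵ: add 12.
ϵ-closure = {0, 2, 3, 4, 5, 8, 10, 11, 12, 14}, which has 10 states.

10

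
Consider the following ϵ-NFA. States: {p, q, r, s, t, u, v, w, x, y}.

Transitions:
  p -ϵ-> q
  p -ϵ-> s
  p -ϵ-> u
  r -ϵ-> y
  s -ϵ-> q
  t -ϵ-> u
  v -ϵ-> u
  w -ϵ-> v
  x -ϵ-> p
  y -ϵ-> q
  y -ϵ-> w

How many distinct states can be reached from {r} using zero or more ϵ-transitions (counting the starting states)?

Start with {r}.
From r via ϵ: add y.
From y via ϵ: add q, w.
From w via ϵ: add v.
From v via ϵ: add u.
ϵ-closure = {q, r, u, v, w, y}, which has 6 states.

6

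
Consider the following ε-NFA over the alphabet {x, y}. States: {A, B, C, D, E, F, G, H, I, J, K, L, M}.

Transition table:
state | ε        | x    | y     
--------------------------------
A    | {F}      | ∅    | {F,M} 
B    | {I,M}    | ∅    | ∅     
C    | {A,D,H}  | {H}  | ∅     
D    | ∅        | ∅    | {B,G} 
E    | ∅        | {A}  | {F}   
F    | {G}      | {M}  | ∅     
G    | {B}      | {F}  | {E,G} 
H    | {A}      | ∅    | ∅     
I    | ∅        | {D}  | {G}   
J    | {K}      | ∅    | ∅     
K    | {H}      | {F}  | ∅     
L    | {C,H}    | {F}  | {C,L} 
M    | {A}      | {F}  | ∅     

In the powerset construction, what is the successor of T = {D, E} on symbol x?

{A, B, F, G, I, M}

E on x → {A}.
No x-transition from D.
Union after reading x: {A}.
Now take the ε-closure:
From A via ε: add F.
From F via ε: add G.
From G via ε: add B.
From B via ε: add I, M.
No new states can be added; the closed set is {A, B, F, G, I, M}.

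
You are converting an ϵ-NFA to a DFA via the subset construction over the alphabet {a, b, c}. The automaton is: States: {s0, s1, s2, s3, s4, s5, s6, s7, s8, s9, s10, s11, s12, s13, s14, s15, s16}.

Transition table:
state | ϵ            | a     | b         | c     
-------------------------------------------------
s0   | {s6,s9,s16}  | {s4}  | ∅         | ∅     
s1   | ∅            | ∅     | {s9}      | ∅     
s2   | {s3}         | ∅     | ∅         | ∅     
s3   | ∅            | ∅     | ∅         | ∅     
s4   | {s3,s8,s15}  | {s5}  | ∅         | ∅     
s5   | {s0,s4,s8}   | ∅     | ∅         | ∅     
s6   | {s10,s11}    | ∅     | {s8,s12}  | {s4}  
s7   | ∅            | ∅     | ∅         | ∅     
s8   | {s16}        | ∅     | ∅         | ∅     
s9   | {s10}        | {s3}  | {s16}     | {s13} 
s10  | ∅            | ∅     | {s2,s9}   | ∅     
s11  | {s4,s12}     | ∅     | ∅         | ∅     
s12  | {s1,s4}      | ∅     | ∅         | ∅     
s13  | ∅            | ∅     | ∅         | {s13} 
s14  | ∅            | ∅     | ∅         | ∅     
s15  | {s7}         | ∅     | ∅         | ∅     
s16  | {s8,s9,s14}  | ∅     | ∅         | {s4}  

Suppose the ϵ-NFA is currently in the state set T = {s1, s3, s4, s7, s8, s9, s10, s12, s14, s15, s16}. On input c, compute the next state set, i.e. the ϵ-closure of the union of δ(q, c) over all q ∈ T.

{s3, s4, s7, s8, s9, s10, s13, s14, s15, s16}

s9 on c → {s13}.
s16 on c → {s4}.
No c-transition from s1, s3, s4, s7, s8, s10, s12, s14, s15.
Union after reading c: {s4, s13}.
Now take the ϵ-closure:
From s4 via ϵ: add s3, s8, s15.
From s8 via ϵ: add s16.
From s15 via ϵ: add s7.
From s16 via ϵ: add s9, s14.
From s9 via ϵ: add s10.
No new states can be added; the closed set is {s3, s4, s7, s8, s9, s10, s13, s14, s15, s16}.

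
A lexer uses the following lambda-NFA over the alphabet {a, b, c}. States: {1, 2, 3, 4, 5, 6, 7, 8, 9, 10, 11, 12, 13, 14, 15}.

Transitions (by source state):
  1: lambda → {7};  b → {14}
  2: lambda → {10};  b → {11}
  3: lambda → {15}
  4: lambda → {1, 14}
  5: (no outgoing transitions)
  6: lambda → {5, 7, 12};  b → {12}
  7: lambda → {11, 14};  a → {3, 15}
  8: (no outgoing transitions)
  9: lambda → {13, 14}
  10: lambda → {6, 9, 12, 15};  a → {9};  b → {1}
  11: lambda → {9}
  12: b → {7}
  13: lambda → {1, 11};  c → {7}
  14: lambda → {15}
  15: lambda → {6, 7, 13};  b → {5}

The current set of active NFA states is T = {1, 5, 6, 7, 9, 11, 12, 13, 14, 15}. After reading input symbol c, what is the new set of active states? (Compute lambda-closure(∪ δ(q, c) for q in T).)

13 on c → {7}.
No c-transition from 1, 5, 6, 7, 9, 11, 12, 14, 15.
Union after reading c: {7}.
Now take the lambda-closure:
From 7 via lambda: add 11, 14.
From 11 via lambda: add 9.
From 14 via lambda: add 15.
From 9 via lambda: add 13.
From 15 via lambda: add 6.
From 6 via lambda: add 5, 12.
From 13 via lambda: add 1.
No new states can be added; the closed set is {1, 5, 6, 7, 9, 11, 12, 13, 14, 15}.

{1, 5, 6, 7, 9, 11, 12, 13, 14, 15}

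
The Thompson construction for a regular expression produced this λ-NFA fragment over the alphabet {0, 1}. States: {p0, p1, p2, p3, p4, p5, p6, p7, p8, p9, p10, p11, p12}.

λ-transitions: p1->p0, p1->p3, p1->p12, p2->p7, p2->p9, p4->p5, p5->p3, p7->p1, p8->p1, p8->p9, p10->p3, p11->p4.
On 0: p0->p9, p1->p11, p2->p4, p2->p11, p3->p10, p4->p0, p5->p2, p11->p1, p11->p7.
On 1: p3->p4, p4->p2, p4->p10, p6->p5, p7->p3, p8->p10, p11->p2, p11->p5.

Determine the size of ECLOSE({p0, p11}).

5

Start with {p0, p11}.
From p11 via λ: add p4.
From p4 via λ: add p5.
From p5 via λ: add p3.
λ-closure = {p0, p3, p4, p5, p11}, which has 5 states.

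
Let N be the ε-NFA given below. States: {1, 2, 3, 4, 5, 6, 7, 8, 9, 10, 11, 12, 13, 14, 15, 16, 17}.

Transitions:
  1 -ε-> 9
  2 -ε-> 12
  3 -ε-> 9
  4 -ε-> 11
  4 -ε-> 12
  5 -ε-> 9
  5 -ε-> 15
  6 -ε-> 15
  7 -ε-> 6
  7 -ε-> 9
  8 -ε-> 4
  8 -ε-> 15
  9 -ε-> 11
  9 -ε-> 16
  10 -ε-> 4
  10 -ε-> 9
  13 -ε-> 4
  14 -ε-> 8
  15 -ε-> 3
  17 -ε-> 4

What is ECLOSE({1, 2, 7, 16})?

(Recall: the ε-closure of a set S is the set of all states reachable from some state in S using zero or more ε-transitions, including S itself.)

{1, 2, 3, 6, 7, 9, 11, 12, 15, 16}

Start with {1, 2, 7, 16}.
From 1 via ε: add 9.
From 2 via ε: add 12.
From 7 via ε: add 6.
From 6 via ε: add 15.
From 9 via ε: add 11.
From 15 via ε: add 3.
No new states can be added; the closed set is {1, 2, 3, 6, 7, 9, 11, 12, 15, 16}.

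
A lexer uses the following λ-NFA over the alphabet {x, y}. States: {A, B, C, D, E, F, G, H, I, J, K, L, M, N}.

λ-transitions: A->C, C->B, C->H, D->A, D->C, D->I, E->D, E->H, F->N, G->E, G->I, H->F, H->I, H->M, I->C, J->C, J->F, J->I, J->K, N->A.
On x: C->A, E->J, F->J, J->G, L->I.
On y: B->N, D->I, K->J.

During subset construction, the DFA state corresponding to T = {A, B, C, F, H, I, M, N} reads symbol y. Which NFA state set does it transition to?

{A, B, C, F, H, I, M, N}

B on y → {N}.
No y-transition from A, C, F, H, I, M, N.
Union after reading y: {N}.
Now take the λ-closure:
From N via λ: add A.
From A via λ: add C.
From C via λ: add B, H.
From H via λ: add F, I, M.
No new states can be added; the closed set is {A, B, C, F, H, I, M, N}.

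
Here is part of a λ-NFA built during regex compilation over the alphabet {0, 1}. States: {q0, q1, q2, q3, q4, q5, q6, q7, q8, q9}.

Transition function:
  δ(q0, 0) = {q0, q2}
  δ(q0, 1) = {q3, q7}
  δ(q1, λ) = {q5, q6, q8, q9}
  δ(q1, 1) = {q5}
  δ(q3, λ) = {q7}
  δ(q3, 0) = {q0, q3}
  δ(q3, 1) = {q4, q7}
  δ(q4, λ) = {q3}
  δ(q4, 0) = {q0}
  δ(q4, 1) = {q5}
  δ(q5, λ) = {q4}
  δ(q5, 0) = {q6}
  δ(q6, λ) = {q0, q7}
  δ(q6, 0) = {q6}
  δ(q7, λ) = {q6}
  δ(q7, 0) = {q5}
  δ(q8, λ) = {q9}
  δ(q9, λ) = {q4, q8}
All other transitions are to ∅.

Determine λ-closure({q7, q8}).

{q0, q3, q4, q6, q7, q8, q9}

Start with {q7, q8}.
From q7 via λ: add q6.
From q8 via λ: add q9.
From q6 via λ: add q0.
From q9 via λ: add q4.
From q4 via λ: add q3.
No new states can be added; the closed set is {q0, q3, q4, q6, q7, q8, q9}.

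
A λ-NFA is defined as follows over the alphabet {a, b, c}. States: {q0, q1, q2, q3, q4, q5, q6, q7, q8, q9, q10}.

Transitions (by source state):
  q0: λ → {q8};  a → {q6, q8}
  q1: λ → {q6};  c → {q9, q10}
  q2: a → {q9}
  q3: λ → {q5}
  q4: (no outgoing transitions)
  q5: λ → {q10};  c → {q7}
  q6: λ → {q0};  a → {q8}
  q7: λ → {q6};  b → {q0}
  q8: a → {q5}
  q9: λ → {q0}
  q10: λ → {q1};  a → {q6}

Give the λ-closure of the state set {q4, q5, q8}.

{q0, q1, q4, q5, q6, q8, q10}

Start with {q4, q5, q8}.
From q5 via λ: add q10.
From q10 via λ: add q1.
From q1 via λ: add q6.
From q6 via λ: add q0.
No new states can be added; the closed set is {q0, q1, q4, q5, q6, q8, q10}.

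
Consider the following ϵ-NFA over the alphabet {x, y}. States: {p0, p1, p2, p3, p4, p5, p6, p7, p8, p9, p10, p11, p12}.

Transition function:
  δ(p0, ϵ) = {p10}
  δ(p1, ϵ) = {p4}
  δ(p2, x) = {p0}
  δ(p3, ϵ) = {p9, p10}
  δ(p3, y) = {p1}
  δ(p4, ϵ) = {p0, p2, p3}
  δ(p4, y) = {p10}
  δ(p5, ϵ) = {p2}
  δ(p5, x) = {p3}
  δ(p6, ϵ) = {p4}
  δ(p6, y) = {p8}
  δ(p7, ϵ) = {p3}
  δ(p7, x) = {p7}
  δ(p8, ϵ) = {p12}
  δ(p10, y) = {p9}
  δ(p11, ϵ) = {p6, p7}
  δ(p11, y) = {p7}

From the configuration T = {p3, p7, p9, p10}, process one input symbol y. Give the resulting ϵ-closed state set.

{p0, p1, p2, p3, p4, p9, p10}

p3 on y → {p1}.
p10 on y → {p9}.
No y-transition from p7, p9.
Union after reading y: {p1, p9}.
Now take the ϵ-closure:
From p1 via ϵ: add p4.
From p4 via ϵ: add p0, p2, p3.
From p0 via ϵ: add p10.
No new states can be added; the closed set is {p0, p1, p2, p3, p4, p9, p10}.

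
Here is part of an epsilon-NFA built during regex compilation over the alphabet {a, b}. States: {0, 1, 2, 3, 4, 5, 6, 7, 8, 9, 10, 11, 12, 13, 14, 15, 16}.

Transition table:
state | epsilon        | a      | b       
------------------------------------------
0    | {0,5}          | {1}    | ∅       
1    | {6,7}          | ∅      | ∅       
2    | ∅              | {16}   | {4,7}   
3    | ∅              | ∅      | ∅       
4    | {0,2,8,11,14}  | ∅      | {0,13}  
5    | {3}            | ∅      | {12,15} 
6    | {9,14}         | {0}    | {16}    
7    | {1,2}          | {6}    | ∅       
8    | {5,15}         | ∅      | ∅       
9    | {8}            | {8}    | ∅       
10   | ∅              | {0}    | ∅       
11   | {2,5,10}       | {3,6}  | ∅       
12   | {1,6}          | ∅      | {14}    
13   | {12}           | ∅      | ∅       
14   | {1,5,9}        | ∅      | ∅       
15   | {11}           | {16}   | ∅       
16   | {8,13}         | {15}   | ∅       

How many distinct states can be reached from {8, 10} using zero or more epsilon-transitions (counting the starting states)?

Start with {8, 10}.
From 8 via epsilon: add 5, 15.
From 5 via epsilon: add 3.
From 15 via epsilon: add 11.
From 11 via epsilon: add 2.
epsilon-closure = {2, 3, 5, 8, 10, 11, 15}, which has 7 states.

7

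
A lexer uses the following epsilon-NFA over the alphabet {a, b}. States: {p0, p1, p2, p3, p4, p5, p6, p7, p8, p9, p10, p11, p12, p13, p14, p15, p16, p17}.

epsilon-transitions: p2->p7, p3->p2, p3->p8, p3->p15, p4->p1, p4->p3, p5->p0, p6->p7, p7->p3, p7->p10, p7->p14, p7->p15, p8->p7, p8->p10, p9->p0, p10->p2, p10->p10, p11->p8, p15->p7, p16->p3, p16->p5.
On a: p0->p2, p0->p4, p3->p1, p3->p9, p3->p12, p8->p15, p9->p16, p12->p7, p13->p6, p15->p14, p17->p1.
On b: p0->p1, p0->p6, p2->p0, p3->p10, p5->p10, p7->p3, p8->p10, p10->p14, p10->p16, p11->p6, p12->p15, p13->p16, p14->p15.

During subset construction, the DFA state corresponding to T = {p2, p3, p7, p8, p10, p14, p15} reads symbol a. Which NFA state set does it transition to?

{p0, p1, p2, p3, p7, p8, p9, p10, p12, p14, p15}

p3 on a → {p1, p9, p12}.
p8 on a → {p15}.
p15 on a → {p14}.
No a-transition from p2, p7, p10, p14.
Union after reading a: {p1, p9, p12, p14, p15}.
Now take the epsilon-closure:
From p9 via epsilon: add p0.
From p15 via epsilon: add p7.
From p7 via epsilon: add p3, p10.
From p3 via epsilon: add p2, p8.
No new states can be added; the closed set is {p0, p1, p2, p3, p7, p8, p9, p10, p12, p14, p15}.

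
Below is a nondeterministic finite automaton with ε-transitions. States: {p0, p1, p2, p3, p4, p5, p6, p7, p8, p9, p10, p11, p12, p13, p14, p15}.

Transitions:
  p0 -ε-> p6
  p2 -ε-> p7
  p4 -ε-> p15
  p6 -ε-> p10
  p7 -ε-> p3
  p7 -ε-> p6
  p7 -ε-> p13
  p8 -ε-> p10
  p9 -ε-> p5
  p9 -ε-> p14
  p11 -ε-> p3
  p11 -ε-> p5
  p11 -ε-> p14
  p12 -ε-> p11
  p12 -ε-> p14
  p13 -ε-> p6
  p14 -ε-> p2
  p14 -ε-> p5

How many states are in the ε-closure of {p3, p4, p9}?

Start with {p3, p4, p9}.
From p4 via ε: add p15.
From p9 via ε: add p5, p14.
From p14 via ε: add p2.
From p2 via ε: add p7.
From p7 via ε: add p6, p13.
From p6 via ε: add p10.
ε-closure = {p2, p3, p4, p5, p6, p7, p9, p10, p13, p14, p15}, which has 11 states.

11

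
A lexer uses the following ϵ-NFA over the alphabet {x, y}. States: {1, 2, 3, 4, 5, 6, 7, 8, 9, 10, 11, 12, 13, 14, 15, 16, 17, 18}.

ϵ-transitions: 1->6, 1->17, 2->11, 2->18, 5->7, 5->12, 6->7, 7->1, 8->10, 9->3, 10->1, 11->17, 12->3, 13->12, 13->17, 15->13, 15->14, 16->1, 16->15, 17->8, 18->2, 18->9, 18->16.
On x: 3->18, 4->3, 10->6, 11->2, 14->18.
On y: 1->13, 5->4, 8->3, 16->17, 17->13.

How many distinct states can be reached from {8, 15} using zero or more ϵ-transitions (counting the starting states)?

Start with {8, 15}.
From 8 via ϵ: add 10.
From 15 via ϵ: add 13, 14.
From 10 via ϵ: add 1.
From 13 via ϵ: add 12, 17.
From 1 via ϵ: add 6.
From 12 via ϵ: add 3.
From 6 via ϵ: add 7.
ϵ-closure = {1, 3, 6, 7, 8, 10, 12, 13, 14, 15, 17}, which has 11 states.

11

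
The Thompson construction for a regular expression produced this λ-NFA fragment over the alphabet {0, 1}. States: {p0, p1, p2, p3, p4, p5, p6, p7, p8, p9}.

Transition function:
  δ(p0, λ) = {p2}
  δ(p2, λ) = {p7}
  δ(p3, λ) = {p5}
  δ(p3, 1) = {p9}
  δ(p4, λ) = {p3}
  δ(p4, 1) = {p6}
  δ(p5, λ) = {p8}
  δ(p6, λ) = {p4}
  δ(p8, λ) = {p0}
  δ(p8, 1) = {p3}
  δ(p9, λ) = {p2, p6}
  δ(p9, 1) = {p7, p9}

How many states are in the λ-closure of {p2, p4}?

7

Start with {p2, p4}.
From p2 via λ: add p7.
From p4 via λ: add p3.
From p3 via λ: add p5.
From p5 via λ: add p8.
From p8 via λ: add p0.
λ-closure = {p0, p2, p3, p4, p5, p7, p8}, which has 7 states.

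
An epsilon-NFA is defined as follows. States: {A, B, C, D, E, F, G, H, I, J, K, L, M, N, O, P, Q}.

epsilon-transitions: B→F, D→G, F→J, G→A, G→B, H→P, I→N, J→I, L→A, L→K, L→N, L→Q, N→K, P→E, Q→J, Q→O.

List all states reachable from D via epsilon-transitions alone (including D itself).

Start with {D}.
From D via epsilon: add G.
From G via epsilon: add A, B.
From B via epsilon: add F.
From F via epsilon: add J.
From J via epsilon: add I.
From I via epsilon: add N.
From N via epsilon: add K.
No new states can be added; the closed set is {A, B, D, F, G, I, J, K, N}.

{A, B, D, F, G, I, J, K, N}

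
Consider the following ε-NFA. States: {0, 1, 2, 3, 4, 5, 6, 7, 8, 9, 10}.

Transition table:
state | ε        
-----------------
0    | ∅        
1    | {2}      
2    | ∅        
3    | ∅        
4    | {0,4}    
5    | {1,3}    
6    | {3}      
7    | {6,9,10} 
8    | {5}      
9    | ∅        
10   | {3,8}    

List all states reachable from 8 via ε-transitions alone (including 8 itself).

{1, 2, 3, 5, 8}

Start with {8}.
From 8 via ε: add 5.
From 5 via ε: add 1, 3.
From 1 via ε: add 2.
No new states can be added; the closed set is {1, 2, 3, 5, 8}.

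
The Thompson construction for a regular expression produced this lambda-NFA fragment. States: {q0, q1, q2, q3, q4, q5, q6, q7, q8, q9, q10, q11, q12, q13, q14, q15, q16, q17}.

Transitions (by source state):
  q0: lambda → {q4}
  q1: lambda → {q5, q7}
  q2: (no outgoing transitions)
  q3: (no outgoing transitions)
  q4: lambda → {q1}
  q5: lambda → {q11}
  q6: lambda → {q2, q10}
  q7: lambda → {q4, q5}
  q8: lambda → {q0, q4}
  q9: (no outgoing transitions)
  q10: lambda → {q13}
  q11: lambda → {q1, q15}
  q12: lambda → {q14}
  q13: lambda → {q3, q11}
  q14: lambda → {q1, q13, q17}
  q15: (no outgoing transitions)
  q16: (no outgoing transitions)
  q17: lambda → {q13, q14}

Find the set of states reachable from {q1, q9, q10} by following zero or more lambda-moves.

Start with {q1, q9, q10}.
From q1 via lambda: add q5, q7.
From q10 via lambda: add q13.
From q5 via lambda: add q11.
From q7 via lambda: add q4.
From q13 via lambda: add q3.
From q11 via lambda: add q15.
No new states can be added; the closed set is {q1, q3, q4, q5, q7, q9, q10, q11, q13, q15}.

{q1, q3, q4, q5, q7, q9, q10, q11, q13, q15}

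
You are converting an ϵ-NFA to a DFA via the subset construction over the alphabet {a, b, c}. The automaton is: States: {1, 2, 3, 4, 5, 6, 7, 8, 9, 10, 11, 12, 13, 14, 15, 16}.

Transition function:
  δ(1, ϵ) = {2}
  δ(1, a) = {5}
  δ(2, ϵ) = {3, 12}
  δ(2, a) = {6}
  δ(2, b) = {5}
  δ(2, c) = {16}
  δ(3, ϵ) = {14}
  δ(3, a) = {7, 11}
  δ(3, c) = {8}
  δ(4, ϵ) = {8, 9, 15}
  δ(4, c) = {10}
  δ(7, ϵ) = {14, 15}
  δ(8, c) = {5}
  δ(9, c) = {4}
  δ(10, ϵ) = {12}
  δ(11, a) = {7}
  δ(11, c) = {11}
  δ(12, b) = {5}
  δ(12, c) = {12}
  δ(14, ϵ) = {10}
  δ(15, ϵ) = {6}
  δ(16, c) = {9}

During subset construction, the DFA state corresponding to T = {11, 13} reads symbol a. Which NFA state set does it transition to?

{6, 7, 10, 12, 14, 15}

11 on a → {7}.
No a-transition from 13.
Union after reading a: {7}.
Now take the ϵ-closure:
From 7 via ϵ: add 14, 15.
From 14 via ϵ: add 10.
From 15 via ϵ: add 6.
From 10 via ϵ: add 12.
No new states can be added; the closed set is {6, 7, 10, 12, 14, 15}.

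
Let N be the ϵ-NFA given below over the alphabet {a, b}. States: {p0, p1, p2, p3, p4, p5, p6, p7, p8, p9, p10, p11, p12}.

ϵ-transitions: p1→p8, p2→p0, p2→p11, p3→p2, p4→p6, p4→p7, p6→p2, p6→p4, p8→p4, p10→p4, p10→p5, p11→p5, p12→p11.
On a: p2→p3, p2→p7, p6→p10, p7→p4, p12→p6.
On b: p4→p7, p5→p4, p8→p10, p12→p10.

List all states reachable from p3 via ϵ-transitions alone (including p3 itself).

{p0, p2, p3, p5, p11}

Start with {p3}.
From p3 via ϵ: add p2.
From p2 via ϵ: add p0, p11.
From p11 via ϵ: add p5.
No new states can be added; the closed set is {p0, p2, p3, p5, p11}.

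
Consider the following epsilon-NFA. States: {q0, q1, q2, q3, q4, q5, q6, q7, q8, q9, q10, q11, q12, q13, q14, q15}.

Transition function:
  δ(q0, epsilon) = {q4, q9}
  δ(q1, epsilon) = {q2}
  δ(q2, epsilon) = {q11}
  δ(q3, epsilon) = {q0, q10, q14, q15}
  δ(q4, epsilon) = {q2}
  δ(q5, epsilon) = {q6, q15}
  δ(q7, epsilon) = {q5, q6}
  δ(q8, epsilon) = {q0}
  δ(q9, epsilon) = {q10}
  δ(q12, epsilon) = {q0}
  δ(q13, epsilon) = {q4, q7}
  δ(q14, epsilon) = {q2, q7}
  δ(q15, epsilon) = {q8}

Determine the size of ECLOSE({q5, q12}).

11

Start with {q5, q12}.
From q5 via epsilon: add q6, q15.
From q12 via epsilon: add q0.
From q0 via epsilon: add q4, q9.
From q15 via epsilon: add q8.
From q4 via epsilon: add q2.
From q9 via epsilon: add q10.
From q2 via epsilon: add q11.
epsilon-closure = {q0, q2, q4, q5, q6, q8, q9, q10, q11, q12, q15}, which has 11 states.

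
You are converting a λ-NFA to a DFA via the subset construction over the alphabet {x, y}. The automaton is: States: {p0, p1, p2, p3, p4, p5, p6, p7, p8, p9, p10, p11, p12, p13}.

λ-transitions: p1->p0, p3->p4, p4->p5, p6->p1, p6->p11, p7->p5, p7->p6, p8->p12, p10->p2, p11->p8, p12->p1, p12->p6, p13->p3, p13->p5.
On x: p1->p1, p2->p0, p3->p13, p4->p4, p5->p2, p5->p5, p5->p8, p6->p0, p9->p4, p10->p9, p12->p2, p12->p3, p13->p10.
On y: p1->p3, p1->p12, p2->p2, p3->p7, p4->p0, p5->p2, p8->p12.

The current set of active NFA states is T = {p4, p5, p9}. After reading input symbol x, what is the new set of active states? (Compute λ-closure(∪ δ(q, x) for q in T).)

{p0, p1, p2, p4, p5, p6, p8, p11, p12}

p4 on x → {p4}.
p5 on x → {p2, p5, p8}.
p9 on x → {p4}.
Union after reading x: {p2, p4, p5, p8}.
Now take the λ-closure:
From p8 via λ: add p12.
From p12 via λ: add p1, p6.
From p1 via λ: add p0.
From p6 via λ: add p11.
No new states can be added; the closed set is {p0, p1, p2, p4, p5, p6, p8, p11, p12}.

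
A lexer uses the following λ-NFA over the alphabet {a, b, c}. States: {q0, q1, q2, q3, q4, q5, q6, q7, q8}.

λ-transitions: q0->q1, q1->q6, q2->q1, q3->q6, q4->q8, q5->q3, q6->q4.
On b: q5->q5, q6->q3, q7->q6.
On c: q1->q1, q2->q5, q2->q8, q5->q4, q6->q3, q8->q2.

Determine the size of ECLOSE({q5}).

Start with {q5}.
From q5 via λ: add q3.
From q3 via λ: add q6.
From q6 via λ: add q4.
From q4 via λ: add q8.
λ-closure = {q3, q4, q5, q6, q8}, which has 5 states.

5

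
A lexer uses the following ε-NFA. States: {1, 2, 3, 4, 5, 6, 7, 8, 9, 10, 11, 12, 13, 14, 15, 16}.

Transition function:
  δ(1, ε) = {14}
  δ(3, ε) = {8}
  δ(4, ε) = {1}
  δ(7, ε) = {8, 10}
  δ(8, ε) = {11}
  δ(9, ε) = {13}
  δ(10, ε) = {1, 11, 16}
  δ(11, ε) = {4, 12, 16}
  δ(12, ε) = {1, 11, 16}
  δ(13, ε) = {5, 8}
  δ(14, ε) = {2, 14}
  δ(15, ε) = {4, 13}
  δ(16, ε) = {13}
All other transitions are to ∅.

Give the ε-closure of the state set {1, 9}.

Start with {1, 9}.
From 1 via ε: add 14.
From 9 via ε: add 13.
From 13 via ε: add 5, 8.
From 14 via ε: add 2.
From 8 via ε: add 11.
From 11 via ε: add 4, 12, 16.
No new states can be added; the closed set is {1, 2, 4, 5, 8, 9, 11, 12, 13, 14, 16}.

{1, 2, 4, 5, 8, 9, 11, 12, 13, 14, 16}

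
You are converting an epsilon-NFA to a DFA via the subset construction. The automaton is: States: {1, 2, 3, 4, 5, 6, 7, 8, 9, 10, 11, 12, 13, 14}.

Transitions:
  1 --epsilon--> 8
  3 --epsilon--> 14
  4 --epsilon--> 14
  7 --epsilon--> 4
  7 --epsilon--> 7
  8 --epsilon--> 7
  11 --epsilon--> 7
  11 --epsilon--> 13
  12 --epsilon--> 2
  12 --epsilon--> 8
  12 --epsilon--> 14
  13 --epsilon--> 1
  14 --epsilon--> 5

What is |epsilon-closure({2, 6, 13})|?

9

Start with {2, 6, 13}.
From 13 via epsilon: add 1.
From 1 via epsilon: add 8.
From 8 via epsilon: add 7.
From 7 via epsilon: add 4.
From 4 via epsilon: add 14.
From 14 via epsilon: add 5.
epsilon-closure = {1, 2, 4, 5, 6, 7, 8, 13, 14}, which has 9 states.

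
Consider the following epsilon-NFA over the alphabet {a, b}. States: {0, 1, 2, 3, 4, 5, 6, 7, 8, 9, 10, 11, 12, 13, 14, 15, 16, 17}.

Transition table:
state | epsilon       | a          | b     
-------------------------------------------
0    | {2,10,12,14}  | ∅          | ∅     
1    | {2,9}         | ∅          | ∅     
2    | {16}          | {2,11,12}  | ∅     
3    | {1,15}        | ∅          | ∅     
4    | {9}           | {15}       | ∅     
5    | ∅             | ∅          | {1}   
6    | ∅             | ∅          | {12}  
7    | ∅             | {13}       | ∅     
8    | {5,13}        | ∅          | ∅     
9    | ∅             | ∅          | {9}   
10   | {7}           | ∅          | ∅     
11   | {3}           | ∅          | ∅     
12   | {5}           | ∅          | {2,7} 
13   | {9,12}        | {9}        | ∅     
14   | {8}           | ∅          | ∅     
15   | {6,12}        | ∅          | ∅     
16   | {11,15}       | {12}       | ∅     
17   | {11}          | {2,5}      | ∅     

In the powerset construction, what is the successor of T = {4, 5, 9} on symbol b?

{1, 2, 3, 5, 6, 9, 11, 12, 15, 16}

5 on b → {1}.
9 on b → {9}.
No b-transition from 4.
Union after reading b: {1, 9}.
Now take the epsilon-closure:
From 1 via epsilon: add 2.
From 2 via epsilon: add 16.
From 16 via epsilon: add 11, 15.
From 11 via epsilon: add 3.
From 15 via epsilon: add 6, 12.
From 12 via epsilon: add 5.
No new states can be added; the closed set is {1, 2, 3, 5, 6, 9, 11, 12, 15, 16}.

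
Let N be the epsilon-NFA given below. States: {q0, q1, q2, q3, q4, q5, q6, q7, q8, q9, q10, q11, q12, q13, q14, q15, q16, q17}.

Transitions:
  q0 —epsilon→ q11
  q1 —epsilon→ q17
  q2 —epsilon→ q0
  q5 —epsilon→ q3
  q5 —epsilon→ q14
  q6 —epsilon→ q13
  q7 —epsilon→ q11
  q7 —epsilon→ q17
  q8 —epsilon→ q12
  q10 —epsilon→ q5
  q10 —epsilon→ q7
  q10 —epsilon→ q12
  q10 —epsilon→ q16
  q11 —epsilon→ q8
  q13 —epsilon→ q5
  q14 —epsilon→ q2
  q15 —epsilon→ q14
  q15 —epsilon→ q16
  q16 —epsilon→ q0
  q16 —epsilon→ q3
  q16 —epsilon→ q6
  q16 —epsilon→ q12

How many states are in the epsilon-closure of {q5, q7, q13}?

Start with {q5, q7, q13}.
From q5 via epsilon: add q3, q14.
From q7 via epsilon: add q11, q17.
From q11 via epsilon: add q8.
From q14 via epsilon: add q2.
From q2 via epsilon: add q0.
From q8 via epsilon: add q12.
epsilon-closure = {q0, q2, q3, q5, q7, q8, q11, q12, q13, q14, q17}, which has 11 states.

11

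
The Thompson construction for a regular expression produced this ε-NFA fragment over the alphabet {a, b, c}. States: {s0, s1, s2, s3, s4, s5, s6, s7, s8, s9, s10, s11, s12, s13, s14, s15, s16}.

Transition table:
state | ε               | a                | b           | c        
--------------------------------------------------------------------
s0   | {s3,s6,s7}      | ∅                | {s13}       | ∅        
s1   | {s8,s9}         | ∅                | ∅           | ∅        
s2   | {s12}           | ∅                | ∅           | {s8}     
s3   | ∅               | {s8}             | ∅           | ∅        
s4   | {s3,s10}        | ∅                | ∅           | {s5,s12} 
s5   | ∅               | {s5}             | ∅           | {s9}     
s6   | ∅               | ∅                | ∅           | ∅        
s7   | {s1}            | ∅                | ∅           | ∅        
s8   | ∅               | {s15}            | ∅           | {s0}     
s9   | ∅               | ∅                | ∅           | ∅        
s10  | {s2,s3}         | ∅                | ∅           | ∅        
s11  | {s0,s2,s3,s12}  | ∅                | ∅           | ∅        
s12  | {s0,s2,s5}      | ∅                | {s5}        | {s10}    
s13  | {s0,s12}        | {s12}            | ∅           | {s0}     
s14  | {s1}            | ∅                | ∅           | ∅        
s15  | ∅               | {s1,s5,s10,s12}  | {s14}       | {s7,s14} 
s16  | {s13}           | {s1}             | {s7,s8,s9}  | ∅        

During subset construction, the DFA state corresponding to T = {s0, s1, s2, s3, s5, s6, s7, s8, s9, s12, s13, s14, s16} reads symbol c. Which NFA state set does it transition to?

{s0, s1, s2, s3, s5, s6, s7, s8, s9, s10, s12}

s2 on c → {s8}.
s5 on c → {s9}.
s8 on c → {s0}.
s12 on c → {s10}.
s13 on c → {s0}.
No c-transition from s0, s1, s3, s6, s7, s9, s14, s16.
Union after reading c: {s0, s8, s9, s10}.
Now take the ε-closure:
From s0 via ε: add s3, s6, s7.
From s10 via ε: add s2.
From s2 via ε: add s12.
From s7 via ε: add s1.
From s12 via ε: add s5.
No new states can be added; the closed set is {s0, s1, s2, s3, s5, s6, s7, s8, s9, s10, s12}.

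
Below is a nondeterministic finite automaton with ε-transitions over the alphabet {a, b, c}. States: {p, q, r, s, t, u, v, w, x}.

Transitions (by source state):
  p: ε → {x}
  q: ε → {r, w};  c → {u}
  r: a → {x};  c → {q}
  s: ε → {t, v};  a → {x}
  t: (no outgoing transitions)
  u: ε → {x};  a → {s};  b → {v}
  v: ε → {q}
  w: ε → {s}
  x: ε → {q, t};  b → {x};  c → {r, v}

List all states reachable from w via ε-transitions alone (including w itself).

Start with {w}.
From w via ε: add s.
From s via ε: add t, v.
From v via ε: add q.
From q via ε: add r.
No new states can be added; the closed set is {q, r, s, t, v, w}.

{q, r, s, t, v, w}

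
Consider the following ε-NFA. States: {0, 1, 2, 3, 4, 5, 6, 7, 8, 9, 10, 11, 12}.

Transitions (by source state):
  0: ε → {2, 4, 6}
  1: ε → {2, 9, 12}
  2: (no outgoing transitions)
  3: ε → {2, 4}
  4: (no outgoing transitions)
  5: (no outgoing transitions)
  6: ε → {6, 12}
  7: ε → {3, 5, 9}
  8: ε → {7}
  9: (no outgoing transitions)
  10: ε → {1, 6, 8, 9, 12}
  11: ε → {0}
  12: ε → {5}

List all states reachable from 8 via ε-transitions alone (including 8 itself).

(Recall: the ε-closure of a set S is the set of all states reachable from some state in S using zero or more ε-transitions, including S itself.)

{2, 3, 4, 5, 7, 8, 9}

Start with {8}.
From 8 via ε: add 7.
From 7 via ε: add 3, 5, 9.
From 3 via ε: add 2, 4.
No new states can be added; the closed set is {2, 3, 4, 5, 7, 8, 9}.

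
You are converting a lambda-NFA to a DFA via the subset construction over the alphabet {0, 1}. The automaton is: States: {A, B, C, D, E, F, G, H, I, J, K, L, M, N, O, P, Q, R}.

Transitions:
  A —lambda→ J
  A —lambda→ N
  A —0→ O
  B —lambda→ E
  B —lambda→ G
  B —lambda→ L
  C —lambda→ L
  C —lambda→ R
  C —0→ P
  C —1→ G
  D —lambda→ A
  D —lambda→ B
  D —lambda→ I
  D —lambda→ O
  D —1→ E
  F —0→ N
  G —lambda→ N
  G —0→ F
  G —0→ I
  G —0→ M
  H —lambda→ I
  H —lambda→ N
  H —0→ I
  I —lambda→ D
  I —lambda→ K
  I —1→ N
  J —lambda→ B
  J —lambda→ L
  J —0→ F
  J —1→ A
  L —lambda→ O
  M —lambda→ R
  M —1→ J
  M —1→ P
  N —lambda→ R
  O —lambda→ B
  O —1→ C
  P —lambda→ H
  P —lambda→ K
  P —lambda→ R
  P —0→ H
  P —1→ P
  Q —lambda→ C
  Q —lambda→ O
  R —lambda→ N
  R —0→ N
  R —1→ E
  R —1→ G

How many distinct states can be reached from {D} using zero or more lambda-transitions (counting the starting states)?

12

Start with {D}.
From D via lambda: add A, B, I, O.
From A via lambda: add J, N.
From B via lambda: add E, G, L.
From I via lambda: add K.
From N via lambda: add R.
lambda-closure = {A, B, D, E, G, I, J, K, L, N, O, R}, which has 12 states.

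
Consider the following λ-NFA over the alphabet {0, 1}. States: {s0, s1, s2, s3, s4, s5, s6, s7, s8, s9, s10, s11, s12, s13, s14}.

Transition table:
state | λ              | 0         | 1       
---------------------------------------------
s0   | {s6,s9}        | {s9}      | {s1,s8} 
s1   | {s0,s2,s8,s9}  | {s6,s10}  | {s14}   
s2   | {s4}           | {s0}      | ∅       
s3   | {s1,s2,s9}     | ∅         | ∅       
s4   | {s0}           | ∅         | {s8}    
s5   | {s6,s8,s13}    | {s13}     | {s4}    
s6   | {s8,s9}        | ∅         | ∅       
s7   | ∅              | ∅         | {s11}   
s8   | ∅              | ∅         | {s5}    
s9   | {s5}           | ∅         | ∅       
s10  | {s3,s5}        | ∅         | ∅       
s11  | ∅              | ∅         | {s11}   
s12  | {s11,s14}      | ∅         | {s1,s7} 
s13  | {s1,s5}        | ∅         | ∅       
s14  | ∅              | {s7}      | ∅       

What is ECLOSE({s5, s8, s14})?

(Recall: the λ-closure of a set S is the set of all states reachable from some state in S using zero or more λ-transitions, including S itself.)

Start with {s5, s8, s14}.
From s5 via λ: add s6, s13.
From s6 via λ: add s9.
From s13 via λ: add s1.
From s1 via λ: add s0, s2.
From s2 via λ: add s4.
No new states can be added; the closed set is {s0, s1, s2, s4, s5, s6, s8, s9, s13, s14}.

{s0, s1, s2, s4, s5, s6, s8, s9, s13, s14}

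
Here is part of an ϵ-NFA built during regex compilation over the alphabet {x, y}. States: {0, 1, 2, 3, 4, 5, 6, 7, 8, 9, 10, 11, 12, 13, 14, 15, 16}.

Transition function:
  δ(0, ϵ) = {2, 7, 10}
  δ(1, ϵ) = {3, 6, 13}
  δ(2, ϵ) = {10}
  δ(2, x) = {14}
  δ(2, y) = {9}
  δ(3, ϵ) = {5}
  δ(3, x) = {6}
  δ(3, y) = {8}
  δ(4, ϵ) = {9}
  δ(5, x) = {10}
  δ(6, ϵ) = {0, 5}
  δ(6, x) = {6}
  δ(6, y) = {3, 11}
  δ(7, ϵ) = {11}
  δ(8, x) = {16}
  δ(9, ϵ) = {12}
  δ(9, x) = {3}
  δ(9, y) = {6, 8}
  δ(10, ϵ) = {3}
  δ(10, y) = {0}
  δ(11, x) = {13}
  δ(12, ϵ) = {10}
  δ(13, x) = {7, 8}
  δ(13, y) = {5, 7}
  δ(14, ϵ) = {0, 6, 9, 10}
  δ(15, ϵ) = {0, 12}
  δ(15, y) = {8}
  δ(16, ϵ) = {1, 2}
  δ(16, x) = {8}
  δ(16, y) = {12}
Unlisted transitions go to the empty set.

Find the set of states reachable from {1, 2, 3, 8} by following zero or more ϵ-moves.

{0, 1, 2, 3, 5, 6, 7, 8, 10, 11, 13}

Start with {1, 2, 3, 8}.
From 1 via ϵ: add 6, 13.
From 2 via ϵ: add 10.
From 3 via ϵ: add 5.
From 6 via ϵ: add 0.
From 0 via ϵ: add 7.
From 7 via ϵ: add 11.
No new states can be added; the closed set is {0, 1, 2, 3, 5, 6, 7, 8, 10, 11, 13}.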